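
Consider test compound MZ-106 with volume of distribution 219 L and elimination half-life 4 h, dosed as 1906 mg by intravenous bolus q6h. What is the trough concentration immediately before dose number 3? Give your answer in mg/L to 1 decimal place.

4.2 mg/L

f = (1/2)^(τ/t½) = (1/2)^(6/4) ≈ 0.3536.
C₀ = D/Vd = 1906/219 ≈ 8.703 mg/L.
Before the 3rd dose, 2 doses have been given. Superposition: Cmin = C₀·(f + f²).
≈ 8.703 × (0.3536 + 0.1250) ≈ 8.703 × 0.4786 ≈ 4.165 mg/L.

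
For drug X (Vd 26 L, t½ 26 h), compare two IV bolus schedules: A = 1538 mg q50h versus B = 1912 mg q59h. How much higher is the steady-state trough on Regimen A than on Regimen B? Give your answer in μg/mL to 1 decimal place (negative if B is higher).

Regimen A: f = (1/2)^(50/26) ≈ 0.2637; Cmin,ss = (1538/26)·f/(1−f) ≈ 21.185 μg/mL.
Regimen B: f = (1/2)^(59/26) ≈ 0.2074; Cmin,ss = (1912/26)·f/(1−f) ≈ 19.243 μg/mL.
Difference ≈ 21.185 − 19.243 ≈ 1.942 μg/mL.

1.9 μg/mL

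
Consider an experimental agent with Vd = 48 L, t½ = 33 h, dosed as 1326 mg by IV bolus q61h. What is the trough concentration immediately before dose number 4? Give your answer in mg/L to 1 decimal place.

f = (1/2)^(τ/t½) = (1/2)^(61/33) ≈ 0.2777.
C₀ = D/Vd = 1326/48 ≈ 27.625 mg/L.
Before the 4th dose, 3 doses have been given. Superposition: Cmin = C₀·(f + f² + … + f^3).
≈ 27.625 × (0.2777 + 0.0771 + 0.0214) ≈ 27.625 × 0.3762 ≈ 10.393 mg/L.

10.4 mg/L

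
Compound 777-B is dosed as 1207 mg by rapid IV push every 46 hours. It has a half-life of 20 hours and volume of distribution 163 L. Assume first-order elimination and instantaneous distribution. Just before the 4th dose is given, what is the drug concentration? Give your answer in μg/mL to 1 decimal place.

f = (1/2)^(τ/t½) = (1/2)^(46/20) ≈ 0.2031.
C₀ = D/Vd = 1207/163 ≈ 7.405 μg/mL.
Before the 4th dose, 3 doses have been given. Superposition: Cmin = C₀·(f + f² + … + f^3).
≈ 7.405 × (0.2031 + 0.0412 + 0.0084) ≈ 7.405 × 0.2527 ≈ 1.871 μg/mL.

1.9 μg/mL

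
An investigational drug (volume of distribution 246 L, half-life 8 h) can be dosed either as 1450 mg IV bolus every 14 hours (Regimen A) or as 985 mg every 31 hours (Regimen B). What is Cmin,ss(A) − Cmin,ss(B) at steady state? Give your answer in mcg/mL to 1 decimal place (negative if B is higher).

2.2 mcg/mL

Regimen A: f = (1/2)^(14/8) ≈ 0.2973; Cmin,ss = (1450/246)·f/(1−f) ≈ 2.494 mcg/mL.
Regimen B: f = (1/2)^(31/8) ≈ 0.0682; Cmin,ss = (985/246)·f/(1−f) ≈ 0.293 mcg/mL.
Difference ≈ 2.494 − 0.293 ≈ 2.201 mcg/mL.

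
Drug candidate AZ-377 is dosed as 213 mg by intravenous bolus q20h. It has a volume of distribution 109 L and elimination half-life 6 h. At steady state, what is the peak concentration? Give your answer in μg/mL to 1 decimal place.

2.2 μg/mL

τ/t½ = 20/6 ≈ 3.3333, so fraction remaining f = (1/2)^(20/6) ≈ 0.0992.
Accumulation ratio R = 1/(1 − f) ≈ 1/0.9008 ≈ 1.1101.
Each bolus raises the concentration by D/Vd = 213/109 ≈ 1.954 μg/mL.
Steady-state peak Cmax,ss = C₀·R ≈ 1.954 × 1.1101 ≈ 2.169 μg/mL.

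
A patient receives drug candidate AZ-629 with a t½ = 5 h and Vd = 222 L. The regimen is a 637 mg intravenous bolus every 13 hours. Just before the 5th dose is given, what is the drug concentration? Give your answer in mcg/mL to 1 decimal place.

0.6 mcg/mL

f = (1/2)^(τ/t½) = (1/2)^(13/5) ≈ 0.1649.
C₀ = D/Vd = 637/222 ≈ 2.869 mcg/mL.
Before the 5th dose, 4 doses have been given. Superposition: Cmin = C₀·(f + f² + … + f^4).
≈ 2.869 × (0.1649 + 0.0272 + 0.0045 + 0.0007) ≈ 2.869 × 0.1973 ≈ 0.566 mcg/mL.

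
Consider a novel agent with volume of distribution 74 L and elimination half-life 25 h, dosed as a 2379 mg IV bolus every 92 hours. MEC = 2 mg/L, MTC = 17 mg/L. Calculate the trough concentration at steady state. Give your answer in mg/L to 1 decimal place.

Over one 92-h interval, 92/25 ≈ 3.68 half-lives elapse, leaving f ≈ 0.0780 of each dose.
At steady state, accumulation factor R = 1/(1 − e^(−kτ)) ≈ 1.0846.
Each bolus raises the concentration by D/Vd = 2379/74 ≈ 32.149 mg/L.
Steady-state peak Cmax,ss = C₀·R ≈ 32.149 × 1.0846 ≈ 34.869 mg/L.
Steady-state trough Cmin,ss = Cmax,ss·f ≈ 34.869 × 0.0780 ≈ 2.720 mg/L.
Trough 2.7 mg/L vs MEC 2 mg/L: adequate.

2.7 mg/L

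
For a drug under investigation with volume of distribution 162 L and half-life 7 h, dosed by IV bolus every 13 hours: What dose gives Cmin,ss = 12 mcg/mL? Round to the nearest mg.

5099 mg

τ/t½ = 13/7 ≈ 1.8571, so f = (1/2)^(13/7) ≈ 0.276022.
Cmin,ss = (D/Vd)·f/(1−f), so D = Cmin,ss·Vd·(1−f)/f.
D = 12 × 162 × (1−f)/f ≈ 12 × 162 × 2.62290 ≈ 5098.92 mg.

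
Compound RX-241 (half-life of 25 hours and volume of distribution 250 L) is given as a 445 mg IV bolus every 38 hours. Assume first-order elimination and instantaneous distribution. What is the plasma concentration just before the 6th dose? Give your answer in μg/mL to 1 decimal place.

f = (1/2)^(τ/t½) = (1/2)^(38/25) ≈ 0.3487.
C₀ = D/Vd = 445/250 ≈ 1.780 μg/mL.
Before the 6th dose, 5 doses have been given. Superposition: Cmin = C₀·(f + f² + … + f^5).
≈ 1.780 × (0.3487 + 0.1216 + 0.0424 + 0.0148 + 0.0052) ≈ 1.780 × 0.5327 ≈ 0.948 μg/mL.

0.9 μg/mL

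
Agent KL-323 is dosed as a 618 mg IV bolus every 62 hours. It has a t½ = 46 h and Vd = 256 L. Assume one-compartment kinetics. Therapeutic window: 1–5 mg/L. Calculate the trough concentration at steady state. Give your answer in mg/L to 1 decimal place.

τ/t½ = 62/46 ≈ 1.3478, so fraction remaining f = (1/2)^(62/46) ≈ 0.3929.
At steady state, accumulation factor R = 1/(1 − e^(−kτ)) ≈ 1.6472.
Each bolus raises the concentration by D/Vd = 618/256 ≈ 2.414 mg/L.
Cmax,ss = C₀/(1 − f) ≈ 2.414/0.6071 ≈ 3.976 mg/L.
One interval later, Cmin,ss = Cmax,ss·e^(−kτ) ≈ 3.976 × 0.3929 ≈ 1.562 mg/L.
Trough 1.6 mg/L vs MEC 1 mg/L: adequate.

1.6 mg/L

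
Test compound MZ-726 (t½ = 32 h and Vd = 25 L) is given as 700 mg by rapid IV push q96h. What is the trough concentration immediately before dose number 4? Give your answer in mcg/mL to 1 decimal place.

f = (1/2)^(τ/t½) = (1/2)^(96/32) ≈ 0.1250.
C₀ = D/Vd = 700/25 ≈ 28.000 mcg/mL.
Before the 4th dose, 3 doses have been given. Superposition: Cmin = C₀·(f + f² + … + f^3).
≈ 28.000 × (0.1250 + 0.0156 + 0.0020) ≈ 28.000 × 0.1426 ≈ 3.993 mcg/mL.

4.0 mcg/mL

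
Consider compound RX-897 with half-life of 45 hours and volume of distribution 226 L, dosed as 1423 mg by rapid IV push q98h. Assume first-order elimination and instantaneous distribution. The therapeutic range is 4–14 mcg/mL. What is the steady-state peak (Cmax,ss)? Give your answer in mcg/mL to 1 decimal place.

8.1 mcg/mL

k = ln2/t½ = ln2/45 ≈ 0.015403 h⁻¹; fraction remaining f = e^(−kτ) = e^(−0.015403×98) ≈ 0.2210.
Accumulation ratio R = 1/(1 − f) ≈ 1/0.7790 ≈ 1.2837.
Single-dose peak C₀ = D/Vd = 1423/226 ≈ 6.296 mcg/mL.
Cmax,ss = C₀/(1 − f) ≈ 6.296/0.7790 ≈ 8.082 mcg/mL.
Peak 8.1 mcg/mL vs MTC 14 mcg/mL: below toxic threshold.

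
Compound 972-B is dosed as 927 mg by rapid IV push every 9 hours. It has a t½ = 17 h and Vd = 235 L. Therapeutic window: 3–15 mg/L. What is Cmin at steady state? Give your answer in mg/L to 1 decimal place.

8.9 mg/L

Over one 9-h interval, 9/17 ≈ 0.52941 half-lives elapse, leaving f ≈ 0.6928 of each dose.
At steady state, accumulation factor R = 1/(1 − e^(−kτ)) ≈ 3.2552.
Each bolus raises the concentration by D/Vd = 927/235 ≈ 3.945 mg/L.
Steady-state peak Cmax,ss = C₀·R ≈ 3.945 × 3.2552 ≈ 12.842 mg/L.
Steady-state trough Cmin,ss = Cmax,ss·f ≈ 12.842 × 0.6928 ≈ 8.897 mg/L.
Trough 8.9 mg/L vs MEC 3 mg/L: adequate.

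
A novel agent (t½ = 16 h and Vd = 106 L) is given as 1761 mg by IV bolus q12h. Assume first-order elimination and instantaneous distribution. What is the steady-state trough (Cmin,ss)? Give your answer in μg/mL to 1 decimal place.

k = ln2/t½ = ln2/16 ≈ 0.043322 h⁻¹; fraction remaining f = e^(−kτ) = e^(−0.043322×12) ≈ 0.5946.
Each bolus raises the concentration by D/Vd = 1761/106 ≈ 16.613 μg/mL.
Steady-state trough Cmin,ss = C₀·f/(1−f) ≈ 16.613 × 0.5946/0.4054 ≈ 24.366 μg/mL.

24.4 μg/mL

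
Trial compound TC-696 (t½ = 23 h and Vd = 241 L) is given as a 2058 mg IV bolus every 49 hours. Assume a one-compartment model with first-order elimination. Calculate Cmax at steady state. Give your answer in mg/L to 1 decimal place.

11.1 mg/L

k = ln2/t½ = ln2/23 ≈ 0.030137 h⁻¹; fraction remaining f = e^(−kτ) = e^(−0.030137×49) ≈ 0.2284.
Accumulation ratio R = 1/(1 − f) ≈ 1/0.7716 ≈ 1.2960.
Each bolus raises the concentration by D/Vd = 2058/241 ≈ 8.539 mg/L.
Cmax,ss = C₀/(1 − f) ≈ 8.539/0.7716 ≈ 11.067 mg/L.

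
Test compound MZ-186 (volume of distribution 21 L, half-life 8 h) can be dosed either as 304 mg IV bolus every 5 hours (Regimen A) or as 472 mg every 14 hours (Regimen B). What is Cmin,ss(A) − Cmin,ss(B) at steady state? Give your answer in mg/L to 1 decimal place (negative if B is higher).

Regimen A: f = (1/2)^(5/8) ≈ 0.6484; Cmin,ss = (304/21)·f/(1−f) ≈ 26.696 mg/L.
Regimen B: f = (1/2)^(14/8) ≈ 0.2973; Cmin,ss = (472/21)·f/(1−f) ≈ 9.509 mg/L.
Difference ≈ 26.696 − 9.509 ≈ 17.187 mg/L.

17.2 mg/L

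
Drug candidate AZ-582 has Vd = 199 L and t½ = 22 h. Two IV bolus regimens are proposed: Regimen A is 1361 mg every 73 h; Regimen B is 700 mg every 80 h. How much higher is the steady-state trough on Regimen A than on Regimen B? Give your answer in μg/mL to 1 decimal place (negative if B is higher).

Regimen A: f = (1/2)^(73/22) ≈ 0.1003; Cmin,ss = (1361/199)·f/(1−f) ≈ 0.762 μg/mL.
Regimen B: f = (1/2)^(80/22) ≈ 0.0804; Cmin,ss = (700/199)·f/(1−f) ≈ 0.308 μg/mL.
Difference ≈ 0.762 − 0.308 ≈ 0.454 μg/mL.

0.5 μg/mL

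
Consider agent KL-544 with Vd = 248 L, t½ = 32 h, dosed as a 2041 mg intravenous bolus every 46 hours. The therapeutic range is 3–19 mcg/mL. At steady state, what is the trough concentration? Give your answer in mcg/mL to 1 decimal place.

k = ln2/t½ = ln2/32 ≈ 0.021661 h⁻¹; fraction remaining f = e^(−kτ) = e^(−0.021661×46) ≈ 0.3692.
Each bolus raises the concentration by D/Vd = 2041/248 ≈ 8.230 mcg/mL.
Steady-state trough Cmin,ss = C₀·f/(1−f) ≈ 8.230 × 0.3692/0.6308 ≈ 4.817 mcg/mL.
Trough 4.8 mcg/mL vs MEC 3 mcg/mL: adequate.

4.8 mcg/mL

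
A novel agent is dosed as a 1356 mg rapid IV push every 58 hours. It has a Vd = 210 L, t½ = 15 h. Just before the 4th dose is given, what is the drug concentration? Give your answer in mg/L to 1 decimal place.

0.5 mg/L

f = (1/2)^(τ/t½) = (1/2)^(58/15) ≈ 0.0686.
C₀ = D/Vd = 1356/210 ≈ 6.457 mg/L.
Before the 4th dose, 3 doses have been given. Superposition: Cmin = C₀·(f + f² + … + f^3).
≈ 6.457 × (0.0686 + 0.0047 + 0.0003) ≈ 6.457 × 0.0736 ≈ 0.475 mg/L.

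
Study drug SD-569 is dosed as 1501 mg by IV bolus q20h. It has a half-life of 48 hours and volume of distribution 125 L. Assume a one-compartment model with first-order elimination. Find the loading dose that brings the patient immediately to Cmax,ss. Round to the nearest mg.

f = (1/2)^(20/48) ≈ 0.749154; accumulation ratio R = 1/(1−f) ≈ 3.98651.
Loading dose to hit Cmax,ss on first dose: D_load = D_maint·R ≈ 1501 × 3.98651 ≈ 5983.75 mg.

5984 mg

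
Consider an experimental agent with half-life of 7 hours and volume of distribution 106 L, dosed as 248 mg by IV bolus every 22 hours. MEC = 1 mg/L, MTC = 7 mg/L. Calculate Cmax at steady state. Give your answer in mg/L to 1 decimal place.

2.6 mg/L

τ/t½ = 22/7 ≈ 3.1429, so fraction remaining f = (1/2)^(22/7) ≈ 0.1132.
Accumulation ratio R = 1/(1 − f) ≈ 1/0.8868 ≈ 1.1276.
Single-dose peak C₀ = D/Vd = 248/106 ≈ 2.340 mg/L.
Cmax,ss = C₀/(1 − f) ≈ 2.340/0.8868 ≈ 2.639 mg/L.
Peak 2.6 mg/L vs MTC 7 mg/L: below toxic threshold.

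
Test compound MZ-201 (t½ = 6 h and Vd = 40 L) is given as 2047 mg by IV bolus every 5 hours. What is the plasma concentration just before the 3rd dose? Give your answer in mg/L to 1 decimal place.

44.8 mg/L

f = (1/2)^(τ/t½) = (1/2)^(5/6) ≈ 0.5612.
C₀ = D/Vd = 2047/40 ≈ 51.175 mg/L.
Before the 3rd dose, 2 doses have been given. Superposition: Cmin = C₀·(f + f²).
≈ 51.175 × (0.5612 + 0.3149) ≈ 51.175 × 0.8761 ≈ 44.834 mg/L.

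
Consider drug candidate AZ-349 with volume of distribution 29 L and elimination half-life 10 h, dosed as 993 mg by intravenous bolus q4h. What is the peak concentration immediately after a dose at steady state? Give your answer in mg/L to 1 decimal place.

τ/t½ = 4/10 ≈ 0.4, so fraction remaining f = (1/2)^(4/10) ≈ 0.7579.
Accumulation ratio R = 1/(1 − f) ≈ 1/0.2421 ≈ 4.1305.
Single-dose peak C₀ = D/Vd = 993/29 ≈ 34.241 mg/L.
Steady-state peak Cmax,ss = C₀·R ≈ 34.241 × 4.1305 ≈ 141.432 mg/L.

141.4 mg/L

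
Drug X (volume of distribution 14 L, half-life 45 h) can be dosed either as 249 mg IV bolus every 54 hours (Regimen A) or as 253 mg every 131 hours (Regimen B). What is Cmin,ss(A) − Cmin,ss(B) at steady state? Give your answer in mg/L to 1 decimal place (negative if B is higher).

Regimen A: f = (1/2)^(54/45) ≈ 0.4353; Cmin,ss = (249/14)·f/(1−f) ≈ 13.710 mg/L.
Regimen B: f = (1/2)^(131/45) ≈ 0.1329; Cmin,ss = (253/14)·f/(1−f) ≈ 2.770 mg/L.
Difference ≈ 13.710 − 2.770 ≈ 10.940 mg/L.

10.9 mg/L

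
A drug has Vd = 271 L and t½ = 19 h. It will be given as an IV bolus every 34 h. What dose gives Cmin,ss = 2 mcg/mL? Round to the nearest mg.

τ/t½ = 34/19 ≈ 1.7895, so f = (1/2)^(34/19) ≈ 0.289278.
Cmin,ss = (D/Vd)·f/(1−f), so D = Cmin,ss·Vd·(1−f)/f.
D = 2 × 271 × (1−f)/f ≈ 2 × 271 × 2.45688 ≈ 1331.63 mg.

1332 mg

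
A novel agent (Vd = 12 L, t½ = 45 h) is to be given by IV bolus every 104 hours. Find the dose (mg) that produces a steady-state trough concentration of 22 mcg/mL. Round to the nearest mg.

1046 mg

τ/t½ = 104/45 ≈ 2.3111, so f = (1/2)^(104/45) ≈ 0.201505.
Cmin,ss = (D/Vd)·f/(1−f), so D = Cmin,ss·Vd·(1−f)/f.
D = 22 × 12 × (1−f)/f ≈ 22 × 12 × 3.96266 ≈ 1046.14 mg.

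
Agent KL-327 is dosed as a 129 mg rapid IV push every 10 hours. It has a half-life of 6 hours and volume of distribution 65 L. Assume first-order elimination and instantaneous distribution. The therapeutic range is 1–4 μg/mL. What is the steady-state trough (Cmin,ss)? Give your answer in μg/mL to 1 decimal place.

0.9 μg/mL

Over one 10-h interval, 10/6 ≈ 1.6667 half-lives elapse, leaving f ≈ 0.3150 of each dose.
Single-dose peak C₀ = D/Vd = 129/65 ≈ 1.985 μg/mL.
Steady-state trough Cmin,ss = C₀·f/(1−f) ≈ 1.985 × 0.3150/0.6850 ≈ 0.913 μg/mL.
Trough 0.9 μg/mL vs MEC 1 μg/mL: subtherapeutic.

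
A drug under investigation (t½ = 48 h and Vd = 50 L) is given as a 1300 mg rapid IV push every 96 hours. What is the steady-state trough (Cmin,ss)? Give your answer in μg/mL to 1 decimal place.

8.7 μg/mL

The dosing interval is 2 half-lives, so f = 2^(−2) = 0.25.
Accumulation ratio R = 1/(1 − f) = 1/0.75 = 4/3.
Single-dose peak C₀ = D/Vd = 1300/50 = 26 μg/mL.
Steady-state peak Cmax,ss = C₀·R = 26 × 4/3 ≈ 34.667 μg/mL.
Steady-state trough Cmin,ss = Cmax,ss·f ≈ 34.667 × 0.25 ≈ 8.667 μg/mL.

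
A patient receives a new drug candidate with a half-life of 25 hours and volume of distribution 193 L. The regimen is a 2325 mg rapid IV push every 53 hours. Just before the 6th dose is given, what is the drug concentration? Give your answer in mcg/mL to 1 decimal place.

f = (1/2)^(τ/t½) = (1/2)^(53/25) ≈ 0.2300.
C₀ = D/Vd = 2325/193 ≈ 12.047 mcg/mL.
Before the 6th dose, 5 doses have been given. Superposition: Cmin = C₀·(f + f² + … + f^5).
≈ 12.047 × (0.2300 + 0.0529 + 0.0122 + 0.0028 + 0.0006) ≈ 12.047 × 0.2985 ≈ 3.596 mcg/mL.

3.6 mcg/mL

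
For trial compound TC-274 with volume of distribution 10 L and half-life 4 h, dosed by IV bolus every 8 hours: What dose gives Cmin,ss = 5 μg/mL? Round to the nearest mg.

150 mg

τ/t½ = 8/4 ≈ 2, so f = (1/2)^(8/4) ≈ 0.250000.
Cmin,ss = (D/Vd)·f/(1−f), so D = Cmin,ss·Vd·(1−f)/f.
D = 5 × 10 × (1−f)/f ≈ 5 × 10 × 3.00000 ≈ 150.00 mg.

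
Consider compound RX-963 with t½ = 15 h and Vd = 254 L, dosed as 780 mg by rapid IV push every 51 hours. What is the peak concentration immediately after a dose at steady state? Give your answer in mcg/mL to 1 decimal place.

3.4 mcg/mL

k = ln2/t½ = ln2/15 ≈ 0.046210 h⁻¹; fraction remaining f = e^(−kτ) = e^(−0.046210×51) ≈ 0.0947.
At steady state, accumulation factor R = 1/(1 − e^(−kτ)) ≈ 1.1046.
Each bolus raises the concentration by D/Vd = 780/254 ≈ 3.071 mcg/mL.
Steady-state peak Cmax,ss = C₀·R ≈ 3.071 × 1.1046 ≈ 3.392 mcg/mL.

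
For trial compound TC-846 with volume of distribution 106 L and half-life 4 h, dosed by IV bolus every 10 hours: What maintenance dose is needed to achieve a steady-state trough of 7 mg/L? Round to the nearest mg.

3455 mg

τ/t½ = 10/4 ≈ 2.5, so f = (1/2)^(10/4) ≈ 0.176777.
Cmin,ss = (D/Vd)·f/(1−f), so D = Cmin,ss·Vd·(1−f)/f.
D = 7 × 106 × (1−f)/f ≈ 7 × 106 × 4.65684 ≈ 3455.38 mg.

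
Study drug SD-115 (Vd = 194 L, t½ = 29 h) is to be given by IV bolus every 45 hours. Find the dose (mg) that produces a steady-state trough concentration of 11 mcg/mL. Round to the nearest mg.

τ/t½ = 45/29 ≈ 1.5517, so f = (1/2)^(45/29) ≈ 0.341102.
Cmin,ss = (D/Vd)·f/(1−f), so D = Cmin,ss·Vd·(1−f)/f.
D = 11 × 194 × (1−f)/f ≈ 11 × 194 × 1.93167 ≈ 4122.18 mg.

4122 mg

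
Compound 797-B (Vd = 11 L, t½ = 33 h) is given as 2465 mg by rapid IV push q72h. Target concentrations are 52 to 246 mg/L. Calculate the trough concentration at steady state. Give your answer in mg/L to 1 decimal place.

63.4 mg/L

Over one 72-h interval, 72/33 ≈ 2.1818 half-lives elapse, leaving f ≈ 0.2204 of each dose.
At steady state, accumulation factor R = 1/(1 − e^(−kτ)) ≈ 1.2827.
Single-dose peak C₀ = D/Vd = 2465/11 ≈ 224.091 mg/L.
Steady-state peak Cmax,ss = C₀·R ≈ 224.091 × 1.2827 ≈ 287.442 mg/L.
One interval later, Cmin,ss = Cmax,ss·e^(−kτ) ≈ 287.442 × 0.2204 ≈ 63.352 mg/L.
Trough 63.4 mg/L vs MEC 52 mg/L: adequate.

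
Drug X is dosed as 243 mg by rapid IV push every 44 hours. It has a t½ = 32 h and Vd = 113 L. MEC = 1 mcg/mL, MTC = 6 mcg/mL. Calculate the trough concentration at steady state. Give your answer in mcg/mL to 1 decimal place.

Over one 44-h interval, 44/32 ≈ 1.375 half-lives elapse, leaving f ≈ 0.3856 of each dose.
Accumulation ratio R = 1/(1 − f) ≈ 1/0.6144 ≈ 1.6276.
Single-dose peak C₀ = D/Vd = 243/113 ≈ 2.150 mcg/mL.
Steady-state peak Cmax,ss = C₀·R ≈ 2.150 × 1.6276 ≈ 3.499 mcg/mL.
One interval later, Cmin,ss = Cmax,ss·e^(−kτ) ≈ 3.499 × 0.3856 ≈ 1.349 mcg/mL.
Trough 1.3 mcg/mL vs MEC 1 mcg/mL: adequate.

1.3 mcg/mL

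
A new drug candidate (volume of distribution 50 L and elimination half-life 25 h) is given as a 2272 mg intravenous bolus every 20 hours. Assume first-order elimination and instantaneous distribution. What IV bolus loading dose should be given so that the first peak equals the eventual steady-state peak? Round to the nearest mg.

f = (1/2)^(20/25) ≈ 0.574349; accumulation ratio R = 1/(1−f) ≈ 2.34934.
Loading dose to hit Cmax,ss on first dose: D_load = D_maint·R ≈ 2272 × 2.34934 ≈ 5337.70 mg.

5338 mg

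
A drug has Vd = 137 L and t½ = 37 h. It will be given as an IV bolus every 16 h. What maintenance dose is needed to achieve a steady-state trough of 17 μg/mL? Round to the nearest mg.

814 mg

τ/t½ = 16/37 ≈ 0.43243, so f = (1/2)^(16/37) ≈ 0.741011.
Cmin,ss = (D/Vd)·f/(1−f), so D = Cmin,ss·Vd·(1−f)/f.
D = 17 × 137 × (1−f)/f ≈ 17 × 137 × 0.34951 ≈ 814.01 mg.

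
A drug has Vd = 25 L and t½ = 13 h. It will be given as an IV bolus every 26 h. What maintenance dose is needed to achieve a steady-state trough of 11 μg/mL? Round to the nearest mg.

825 mg

τ/t½ = 26/13 ≈ 2, so f = (1/2)^(26/13) ≈ 0.250000.
Cmin,ss = (D/Vd)·f/(1−f), so D = Cmin,ss·Vd·(1−f)/f.
D = 11 × 25 × (1−f)/f ≈ 11 × 25 × 3.00000 ≈ 825.00 mg.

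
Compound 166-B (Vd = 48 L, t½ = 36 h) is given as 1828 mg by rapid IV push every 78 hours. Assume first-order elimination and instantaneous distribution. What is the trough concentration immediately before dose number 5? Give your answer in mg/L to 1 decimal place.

f = (1/2)^(τ/t½) = (1/2)^(78/36) ≈ 0.2227.
C₀ = D/Vd = 1828/48 ≈ 38.083 mg/L.
Before the 5th dose, 4 doses have been given. Superposition: Cmin = C₀·(f + f² + … + f^4).
≈ 38.083 × (0.2227 + 0.0496 + 0.0110 + 0.0025) ≈ 38.083 × 0.2858 ≈ 10.884 mg/L.

10.9 mg/L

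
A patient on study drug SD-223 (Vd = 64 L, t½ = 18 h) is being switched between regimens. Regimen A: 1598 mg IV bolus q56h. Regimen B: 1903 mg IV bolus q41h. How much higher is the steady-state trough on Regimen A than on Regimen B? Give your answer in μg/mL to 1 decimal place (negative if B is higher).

Regimen A: f = (1/2)^(56/18) ≈ 0.1157; Cmin,ss = (1598/64)·f/(1−f) ≈ 3.267 μg/mL.
Regimen B: f = (1/2)^(41/18) ≈ 0.2062; Cmin,ss = (1903/64)·f/(1−f) ≈ 7.724 μg/mL.
Difference ≈ 3.267 − 7.724 ≈ -4.457 μg/mL.

-4.5 μg/mL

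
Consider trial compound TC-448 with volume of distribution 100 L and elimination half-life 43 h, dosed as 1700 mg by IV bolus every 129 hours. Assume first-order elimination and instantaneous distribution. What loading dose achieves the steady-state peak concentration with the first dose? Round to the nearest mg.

1943 mg

f = (1/2)^(129/43) ≈ 0.125000; accumulation ratio R = 1/(1−f) ≈ 1.14286.
Loading dose to hit Cmax,ss on first dose: D_load = D_maint·R ≈ 1700 × 1.14286 ≈ 1942.86 mg.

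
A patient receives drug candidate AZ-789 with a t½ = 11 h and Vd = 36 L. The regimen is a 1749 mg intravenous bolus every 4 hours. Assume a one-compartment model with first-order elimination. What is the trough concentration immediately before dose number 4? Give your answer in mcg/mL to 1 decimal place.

f = (1/2)^(τ/t½) = (1/2)^(4/11) ≈ 0.7772.
C₀ = D/Vd = 1749/36 ≈ 48.583 mcg/mL.
Before the 4th dose, 3 doses have been given. Superposition: Cmin = C₀·(f + f² + … + f^3).
≈ 48.583 × (0.7772 + 0.6040 + 0.4695) ≈ 48.583 × 1.8507 ≈ 89.913 mcg/mL.

89.9 mcg/mL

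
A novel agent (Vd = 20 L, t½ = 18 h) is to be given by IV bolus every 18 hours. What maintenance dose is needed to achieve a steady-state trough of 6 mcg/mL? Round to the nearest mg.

τ/t½ = 18/18 ≈ 1, so f = (1/2)^(18/18) ≈ 0.500000.
Cmin,ss = (D/Vd)·f/(1−f), so D = Cmin,ss·Vd·(1−f)/f.
D = 6 × 20 × (1−f)/f ≈ 6 × 20 × 1.00000 ≈ 120.00 mg.

120 mg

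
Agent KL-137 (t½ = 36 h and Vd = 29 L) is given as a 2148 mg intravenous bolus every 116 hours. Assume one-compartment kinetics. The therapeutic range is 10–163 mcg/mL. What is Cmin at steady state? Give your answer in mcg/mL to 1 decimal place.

k = ln2/t½ = ln2/36 ≈ 0.019254 h⁻¹; fraction remaining f = e^(−kτ) = e^(−0.019254×116) ≈ 0.1072.
Each bolus raises the concentration by D/Vd = 2148/29 ≈ 74.069 mcg/mL.
Steady-state trough Cmin,ss = C₀·f/(1−f) ≈ 74.069 × 0.1072/0.8928 ≈ 8.894 mcg/mL.
Trough 8.9 mcg/mL vs MEC 10 mcg/mL: subtherapeutic.

8.9 mcg/mL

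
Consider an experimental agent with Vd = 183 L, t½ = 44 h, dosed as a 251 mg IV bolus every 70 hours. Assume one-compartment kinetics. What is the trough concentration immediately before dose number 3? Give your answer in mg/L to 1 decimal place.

0.6 mg/L

f = (1/2)^(τ/t½) = (1/2)^(70/44) ≈ 0.3320.
C₀ = D/Vd = 251/183 ≈ 1.372 mg/L.
Before the 3rd dose, 2 doses have been given. Superposition: Cmin = C₀·(f + f²).
≈ 1.372 × (0.3320 + 0.1102) ≈ 1.372 × 0.4422 ≈ 0.607 mg/L.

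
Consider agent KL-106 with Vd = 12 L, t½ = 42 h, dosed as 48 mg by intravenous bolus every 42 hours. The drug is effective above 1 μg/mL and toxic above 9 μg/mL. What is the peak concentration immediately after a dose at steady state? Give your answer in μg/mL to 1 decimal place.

8.0 μg/mL

The dosing interval is 1 half-life, so f = 2^(−1) = 0.5.
Accumulation ratio R = 1/(1 − f) = 1/0.5 = 2/1.
Single-dose peak C₀ = D/Vd = 48/12 = 4 μg/mL.
Steady-state peak Cmax,ss = C₀·R = 4 × 2/1 ≈ 8.000 μg/mL.
Peak 8.0 μg/mL vs MTC 9 μg/mL: below toxic threshold.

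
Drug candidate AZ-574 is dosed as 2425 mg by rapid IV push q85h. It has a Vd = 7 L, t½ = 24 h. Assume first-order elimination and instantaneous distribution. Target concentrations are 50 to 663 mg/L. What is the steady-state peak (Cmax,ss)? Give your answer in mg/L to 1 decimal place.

379.0 mg/L

Over one 85-h interval, 85/24 ≈ 3.5417 half-lives elapse, leaving f ≈ 0.0859 of each dose.
Accumulation ratio R = 1/(1 − f) ≈ 1/0.9141 ≈ 1.0940.
Each bolus raises the concentration by D/Vd = 2425/7 ≈ 346.429 mg/L.
Steady-state peak Cmax,ss = C₀·R ≈ 346.429 × 1.0940 ≈ 378.993 mg/L.
Peak 379.0 mg/L vs MTC 663 mg/L: below toxic threshold.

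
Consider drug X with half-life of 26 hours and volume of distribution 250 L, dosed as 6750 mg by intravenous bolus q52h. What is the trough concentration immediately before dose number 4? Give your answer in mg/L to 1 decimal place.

f = (1/2)^(τ/t½) = (1/2)^(52/26) ≈ 0.2500.
C₀ = D/Vd = 6750/250 ≈ 27.000 mg/L.
Before the 4th dose, 3 doses have been given. Superposition: Cmin = C₀·(f + f² + … + f^3).
≈ 27.000 × (0.2500 + 0.0625 + 0.0156) ≈ 27.000 × 0.3281 ≈ 8.859 mg/L.

8.9 mg/L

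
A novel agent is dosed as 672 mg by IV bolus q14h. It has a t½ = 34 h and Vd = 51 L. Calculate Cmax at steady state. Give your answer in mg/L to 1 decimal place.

53.1 mg/L

τ/t½ = 14/34 ≈ 0.41176, so fraction remaining f = (1/2)^(14/34) ≈ 0.7517.
At steady state, accumulation factor R = 1/(1 − e^(−kτ)) ≈ 4.0274.
Each bolus raises the concentration by D/Vd = 672/51 ≈ 13.176 mg/L.
Steady-state peak Cmax,ss = C₀·R ≈ 13.176 × 4.0274 ≈ 53.065 mg/L.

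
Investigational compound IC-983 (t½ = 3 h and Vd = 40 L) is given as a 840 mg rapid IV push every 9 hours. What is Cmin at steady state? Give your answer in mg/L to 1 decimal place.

3.0 mg/L

The dosing interval is 3 half-lives, so f = 2^(−3) = 0.125.
At steady state, R = 1/(1 − 0.125) = 8/7.
Single-dose peak C₀ = D/Vd = 840/40 = 21 mg/L.
Steady-state peak Cmax,ss = C₀·R = 21 × 8/7 ≈ 24.000 mg/L.
Steady-state trough Cmin,ss = Cmax,ss·f ≈ 24.000 × 0.125 ≈ 3.000 mg/L.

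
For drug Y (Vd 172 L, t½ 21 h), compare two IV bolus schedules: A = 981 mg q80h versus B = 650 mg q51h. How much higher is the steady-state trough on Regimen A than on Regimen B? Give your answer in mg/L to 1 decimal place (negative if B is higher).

-0.4 mg/L

Regimen A: f = (1/2)^(80/21) ≈ 0.0713; Cmin,ss = (981/172)·f/(1−f) ≈ 0.438 mg/L.
Regimen B: f = (1/2)^(51/21) ≈ 0.1857; Cmin,ss = (650/172)·f/(1−f) ≈ 0.862 mg/L.
Difference ≈ 0.438 − 0.862 ≈ -0.424 mg/L.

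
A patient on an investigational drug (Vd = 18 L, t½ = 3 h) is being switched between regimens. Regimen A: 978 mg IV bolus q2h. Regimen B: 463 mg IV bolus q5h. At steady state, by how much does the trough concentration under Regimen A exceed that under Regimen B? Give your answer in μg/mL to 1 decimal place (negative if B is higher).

80.7 μg/mL

Regimen A: f = (1/2)^(2/3) ≈ 0.6300; Cmin,ss = (978/18)·f/(1−f) ≈ 92.514 μg/mL.
Regimen B: f = (1/2)^(5/3) ≈ 0.3150; Cmin,ss = (463/18)·f/(1−f) ≈ 11.828 μg/mL.
Difference ≈ 92.514 − 11.828 ≈ 80.686 μg/mL.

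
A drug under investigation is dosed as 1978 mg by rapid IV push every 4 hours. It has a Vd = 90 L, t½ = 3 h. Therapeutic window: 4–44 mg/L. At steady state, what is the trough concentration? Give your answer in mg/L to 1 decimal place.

14.5 mg/L

k = ln2/t½ = ln2/3 ≈ 0.231049 h⁻¹; fraction remaining f = e^(−kτ) = e^(−0.231049×4) ≈ 0.3969.
At steady state, accumulation factor R = 1/(1 − e^(−kτ)) ≈ 1.6581.
Single-dose peak C₀ = D/Vd = 1978/90 ≈ 21.978 mg/L.
Cmax,ss = C₀/(1 − f) ≈ 21.978/0.6031 ≈ 36.442 mg/L.
Steady-state trough Cmin,ss = Cmax,ss·f ≈ 36.442 × 0.3969 ≈ 14.464 mg/L.
Trough 14.5 mg/L vs MEC 4 mg/L: adequate.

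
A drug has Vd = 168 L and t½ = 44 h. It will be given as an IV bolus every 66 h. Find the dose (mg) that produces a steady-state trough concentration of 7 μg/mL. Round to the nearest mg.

τ/t½ = 66/44 ≈ 1.5, so f = (1/2)^(66/44) ≈ 0.353553.
Cmin,ss = (D/Vd)·f/(1−f), so D = Cmin,ss·Vd·(1−f)/f.
D = 7 × 168 × (1−f)/f ≈ 7 × 168 × 1.82843 ≈ 2150.23 mg.

2150 mg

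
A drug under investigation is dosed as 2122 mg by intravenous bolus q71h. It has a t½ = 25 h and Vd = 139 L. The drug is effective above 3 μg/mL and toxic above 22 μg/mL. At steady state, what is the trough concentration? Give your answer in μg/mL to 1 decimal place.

Over one 71-h interval, 71/25 ≈ 2.84 half-lives elapse, leaving f ≈ 0.1397 of each dose.
Accumulation ratio R = 1/(1 − f) ≈ 1/0.8603 ≈ 1.1624.
Each bolus raises the concentration by D/Vd = 2122/139 ≈ 15.266 μg/mL.
Cmax,ss = C₀/(1 − f) ≈ 15.266/0.8603 ≈ 17.745 μg/mL.
One interval later, Cmin,ss = Cmax,ss·e^(−kτ) ≈ 17.745 × 0.1397 ≈ 2.479 μg/mL.
Trough 2.5 μg/mL vs MEC 3 μg/mL: subtherapeutic.

2.5 μg/mL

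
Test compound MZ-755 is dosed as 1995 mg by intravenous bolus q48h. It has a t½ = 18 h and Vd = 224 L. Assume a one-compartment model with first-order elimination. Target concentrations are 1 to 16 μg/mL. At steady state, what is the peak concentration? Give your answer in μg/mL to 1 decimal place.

10.6 μg/mL

Over one 48-h interval, 48/18 ≈ 2.6667 half-lives elapse, leaving f ≈ 0.1575 of each dose.
At steady state, accumulation factor R = 1/(1 − e^(−kτ)) ≈ 1.1869.
Single-dose peak C₀ = D/Vd = 1995/224 ≈ 8.906 μg/mL.
Cmax,ss = C₀/(1 − f) ≈ 8.906/0.8425 ≈ 10.571 μg/mL.
Peak 10.6 μg/mL vs MTC 16 μg/mL: below toxic threshold.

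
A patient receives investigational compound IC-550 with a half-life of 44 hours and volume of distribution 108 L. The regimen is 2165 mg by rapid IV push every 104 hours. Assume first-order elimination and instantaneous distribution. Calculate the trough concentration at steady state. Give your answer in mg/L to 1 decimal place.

Over one 104-h interval, 104/44 ≈ 2.3636 half-lives elapse, leaving f ≈ 0.1943 of each dose.
At steady state, accumulation factor R = 1/(1 − e^(−kτ)) ≈ 1.2412.
Each bolus raises the concentration by D/Vd = 2165/108 ≈ 20.046 mg/L.
Cmax,ss = C₀/(1 − f) ≈ 20.046/0.8057 ≈ 24.880 mg/L.
Steady-state trough Cmin,ss = Cmax,ss·f ≈ 24.880 × 0.1943 ≈ 4.834 mg/L.

4.8 mg/L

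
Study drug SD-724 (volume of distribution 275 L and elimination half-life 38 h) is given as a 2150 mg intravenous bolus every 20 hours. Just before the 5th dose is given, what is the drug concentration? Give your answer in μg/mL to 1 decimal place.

13.6 μg/mL

f = (1/2)^(τ/t½) = (1/2)^(20/38) ≈ 0.6943.
C₀ = D/Vd = 2150/275 ≈ 7.818 μg/mL.
Before the 5th dose, 4 doses have been given. Superposition: Cmin = C₀·(f + f² + … + f^4).
≈ 7.818 × (0.6943 + 0.4821 + 0.3347 + 0.2324) ≈ 7.818 × 1.7435 ≈ 13.631 μg/mL.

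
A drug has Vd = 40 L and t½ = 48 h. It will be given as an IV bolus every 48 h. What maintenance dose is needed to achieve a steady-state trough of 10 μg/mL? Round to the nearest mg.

τ/t½ = 48/48 ≈ 1, so f = (1/2)^(48/48) ≈ 0.500000.
Cmin,ss = (D/Vd)·f/(1−f), so D = Cmin,ss·Vd·(1−f)/f.
D = 10 × 40 × (1−f)/f ≈ 10 × 40 × 1.00000 ≈ 400.00 mg.

400 mg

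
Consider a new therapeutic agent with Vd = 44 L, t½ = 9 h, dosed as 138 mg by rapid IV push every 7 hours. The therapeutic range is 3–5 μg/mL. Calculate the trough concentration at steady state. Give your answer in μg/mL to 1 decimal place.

k = ln2/t½ = ln2/9 ≈ 0.077016 h⁻¹; fraction remaining f = e^(−kτ) = e^(−0.077016×7) ≈ 0.5833.
Single-dose peak C₀ = D/Vd = 138/44 ≈ 3.136 μg/mL.
Steady-state trough Cmin,ss = C₀·f/(1−f) ≈ 3.136 × 0.5833/0.4167 ≈ 4.390 μg/mL.
Trough 4.4 μg/mL vs MEC 3 μg/mL: adequate.

4.4 μg/mL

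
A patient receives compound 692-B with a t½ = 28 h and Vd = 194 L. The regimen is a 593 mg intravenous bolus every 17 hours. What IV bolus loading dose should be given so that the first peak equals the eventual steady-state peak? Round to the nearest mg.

1726 mg

f = (1/2)^(17/28) ≈ 0.656496; accumulation ratio R = 1/(1−f) ≈ 2.91117.
Loading dose to hit Cmax,ss on first dose: D_load = D_maint·R ≈ 593 × 2.91117 ≈ 1726.32 mg.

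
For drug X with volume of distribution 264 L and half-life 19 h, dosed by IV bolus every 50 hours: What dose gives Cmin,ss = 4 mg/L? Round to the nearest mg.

τ/t½ = 50/19 ≈ 2.6316, so f = (1/2)^(50/19) ≈ 0.161367.
Cmin,ss = (D/Vd)·f/(1−f), so D = Cmin,ss·Vd·(1−f)/f.
D = 4 × 264 × (1−f)/f ≈ 4 × 264 × 5.19705 ≈ 5488.08 mg.

5488 mg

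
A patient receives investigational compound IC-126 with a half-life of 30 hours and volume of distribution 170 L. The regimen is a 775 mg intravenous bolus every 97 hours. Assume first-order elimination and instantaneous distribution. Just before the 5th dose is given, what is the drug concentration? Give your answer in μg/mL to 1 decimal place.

f = (1/2)^(τ/t½) = (1/2)^(97/30) ≈ 0.1063.
C₀ = D/Vd = 775/170 ≈ 4.559 μg/mL.
Before the 5th dose, 4 doses have been given. Superposition: Cmin = C₀·(f + f² + … + f^4).
≈ 4.559 × (0.1063 + 0.0113 + 0.0012 + 0.0001) ≈ 4.559 × 0.1189 ≈ 0.542 μg/mL.

0.5 μg/mL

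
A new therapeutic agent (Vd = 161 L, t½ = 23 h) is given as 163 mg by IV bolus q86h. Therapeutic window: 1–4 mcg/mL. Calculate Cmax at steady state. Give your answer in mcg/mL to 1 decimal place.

τ/t½ = 86/23 ≈ 3.7391, so fraction remaining f = (1/2)^(86/23) ≈ 0.0749.
Accumulation ratio R = 1/(1 − f) ≈ 1/0.9251 ≈ 1.0810.
Each bolus raises the concentration by D/Vd = 163/161 ≈ 1.012 mcg/mL.
Steady-state peak Cmax,ss = C₀·R ≈ 1.012 × 1.0810 ≈ 1.094 mcg/mL.
Peak 1.1 mcg/mL vs MTC 4 mcg/mL: below toxic threshold.

1.1 mcg/mL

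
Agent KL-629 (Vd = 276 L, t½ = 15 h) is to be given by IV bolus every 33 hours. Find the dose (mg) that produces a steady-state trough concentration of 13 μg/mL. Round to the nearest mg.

τ/t½ = 33/15 ≈ 2.2, so f = (1/2)^(33/15) ≈ 0.217638.
Cmin,ss = (D/Vd)·f/(1−f), so D = Cmin,ss·Vd·(1−f)/f.
D = 13 × 276 × (1−f)/f ≈ 13 × 276 × 3.59479 ≈ 12898.11 mg.

12898 mg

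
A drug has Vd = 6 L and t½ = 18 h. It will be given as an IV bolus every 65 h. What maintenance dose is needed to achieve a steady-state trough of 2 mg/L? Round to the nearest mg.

τ/t½ = 65/18 ≈ 3.6111, so f = (1/2)^(65/18) ≈ 0.081837.
Cmin,ss = (D/Vd)·f/(1−f), so D = Cmin,ss·Vd·(1−f)/f.
D = 2 × 6 × (1−f)/f ≈ 2 × 6 × 11.21941 ≈ 134.63 mg.

135 mg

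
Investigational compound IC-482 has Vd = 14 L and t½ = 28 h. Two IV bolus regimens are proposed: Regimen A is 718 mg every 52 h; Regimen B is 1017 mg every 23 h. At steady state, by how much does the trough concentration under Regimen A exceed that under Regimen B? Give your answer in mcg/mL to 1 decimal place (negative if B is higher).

-75.1 mcg/mL

Regimen A: f = (1/2)^(52/28) ≈ 0.2760; Cmin,ss = (718/14)·f/(1−f) ≈ 19.551 mcg/mL.
Regimen B: f = (1/2)^(23/28) ≈ 0.5659; Cmin,ss = (1017/14)·f/(1−f) ≈ 94.698 mcg/mL.
Difference ≈ 19.551 − 94.698 ≈ -75.147 mcg/mL.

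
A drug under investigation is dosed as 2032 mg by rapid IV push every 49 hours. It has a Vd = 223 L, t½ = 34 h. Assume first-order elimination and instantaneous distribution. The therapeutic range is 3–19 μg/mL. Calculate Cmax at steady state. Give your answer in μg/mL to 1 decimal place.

τ/t½ = 49/34 ≈ 1.4412, so fraction remaining f = (1/2)^(49/34) ≈ 0.3683.
At steady state, accumulation factor R = 1/(1 − e^(−kτ)) ≈ 1.5830.
Single-dose peak C₀ = D/Vd = 2032/223 ≈ 9.112 μg/mL.
Steady-state peak Cmax,ss = C₀·R ≈ 9.112 × 1.5830 ≈ 14.424 μg/mL.
Peak 14.4 μg/mL vs MTC 19 μg/mL: below toxic threshold.

14.4 μg/mL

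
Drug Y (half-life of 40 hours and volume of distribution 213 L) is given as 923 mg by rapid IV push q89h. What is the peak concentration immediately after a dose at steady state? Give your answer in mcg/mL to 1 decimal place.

5.5 mcg/mL

k = ln2/t½ = ln2/40 ≈ 0.017329 h⁻¹; fraction remaining f = e^(−kτ) = e^(−0.017329×89) ≈ 0.2139.
At steady state, accumulation factor R = 1/(1 − e^(−kτ)) ≈ 1.2721.
Single-dose peak C₀ = D/Vd = 923/213 ≈ 4.333 mcg/mL.
Steady-state peak Cmax,ss = C₀·R ≈ 4.333 × 1.2721 ≈ 5.512 mcg/mL.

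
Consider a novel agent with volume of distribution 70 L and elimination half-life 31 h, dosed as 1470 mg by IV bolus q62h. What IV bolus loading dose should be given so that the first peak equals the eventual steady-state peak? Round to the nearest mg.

f = (1/2)^(62/31) ≈ 0.250000; accumulation ratio R = 1/(1−f) ≈ 1.33333.
Loading dose to hit Cmax,ss on first dose: D_load = D_maint·R ≈ 1470 × 1.33333 ≈ 1960.00 mg.

1960 mg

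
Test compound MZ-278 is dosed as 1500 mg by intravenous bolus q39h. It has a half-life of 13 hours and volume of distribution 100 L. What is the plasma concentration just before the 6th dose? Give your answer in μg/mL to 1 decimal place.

2.1 μg/mL

f = (1/2)^(τ/t½) = (1/2)^(39/13) ≈ 0.1250.
C₀ = D/Vd = 1500/100 ≈ 15.000 μg/mL.
Before the 6th dose, 5 doses have been given. Superposition: Cmin = C₀·(f + f² + … + f^5).
≈ 15.000 × (0.1250 + 0.0156 + 0.0020 + 0.0002 + 0.0000) ≈ 15.000 × 0.1428 ≈ 2.142 μg/mL.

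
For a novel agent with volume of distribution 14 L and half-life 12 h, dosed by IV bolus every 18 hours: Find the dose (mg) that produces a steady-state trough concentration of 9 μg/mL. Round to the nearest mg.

230 mg

τ/t½ = 18/12 ≈ 1.5, so f = (1/2)^(18/12) ≈ 0.353553.
Cmin,ss = (D/Vd)·f/(1−f), so D = Cmin,ss·Vd·(1−f)/f.
D = 9 × 14 × (1−f)/f ≈ 9 × 14 × 1.82843 ≈ 230.38 mg.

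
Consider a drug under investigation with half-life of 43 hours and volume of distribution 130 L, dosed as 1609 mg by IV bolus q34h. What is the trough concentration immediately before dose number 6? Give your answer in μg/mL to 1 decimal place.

f = (1/2)^(τ/t½) = (1/2)^(34/43) ≈ 0.5781.
C₀ = D/Vd = 1609/130 ≈ 12.377 μg/mL.
Before the 6th dose, 5 doses have been given. Superposition: Cmin = C₀·(f + f² + … + f^5).
≈ 12.377 × (0.5781 + 0.3342 + 0.1932 + 0.1117 + 0.0646) ≈ 12.377 × 1.2818 ≈ 15.865 μg/mL.

15.9 μg/mL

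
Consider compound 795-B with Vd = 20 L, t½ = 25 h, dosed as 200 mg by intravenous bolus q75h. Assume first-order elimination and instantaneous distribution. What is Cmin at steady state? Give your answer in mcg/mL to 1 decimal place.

1.4 mcg/mL

τ = 75 h = 3 half-lives, so f = (1/2)^3 = 0.125.
At steady state, R = 1/(1 − 0.125) = 8/7.
Single-dose peak C₀ = D/Vd = 200/20 = 10 mcg/mL.
Steady-state peak Cmax,ss = C₀·R = 10 × 8/7 ≈ 11.429 mcg/mL.
Steady-state trough Cmin,ss = Cmax,ss·f ≈ 11.429 × 0.125 ≈ 1.429 mcg/mL.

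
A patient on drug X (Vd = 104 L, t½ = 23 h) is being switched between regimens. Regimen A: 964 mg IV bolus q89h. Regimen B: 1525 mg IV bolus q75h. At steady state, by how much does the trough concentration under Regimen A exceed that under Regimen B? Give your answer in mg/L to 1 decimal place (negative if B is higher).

-1.0 mg/L

Regimen A: f = (1/2)^(89/23) ≈ 0.0684; Cmin,ss = (964/104)·f/(1−f) ≈ 0.681 mg/L.
Regimen B: f = (1/2)^(75/23) ≈ 0.1043; Cmin,ss = (1525/104)·f/(1−f) ≈ 1.707 mg/L.
Difference ≈ 0.681 − 1.707 ≈ -1.026 mg/L.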